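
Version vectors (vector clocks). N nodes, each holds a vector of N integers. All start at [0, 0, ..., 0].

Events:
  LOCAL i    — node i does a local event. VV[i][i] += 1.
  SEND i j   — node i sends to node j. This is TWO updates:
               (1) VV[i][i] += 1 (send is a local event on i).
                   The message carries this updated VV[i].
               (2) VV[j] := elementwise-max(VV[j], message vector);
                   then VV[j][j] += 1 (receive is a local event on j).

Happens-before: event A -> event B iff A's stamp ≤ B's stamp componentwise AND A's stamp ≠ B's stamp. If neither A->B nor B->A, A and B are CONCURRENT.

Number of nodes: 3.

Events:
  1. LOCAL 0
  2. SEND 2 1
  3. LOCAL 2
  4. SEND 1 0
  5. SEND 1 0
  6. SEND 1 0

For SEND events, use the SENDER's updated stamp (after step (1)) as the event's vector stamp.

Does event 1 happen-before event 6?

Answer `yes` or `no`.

Initial: VV[0]=[0, 0, 0]
Initial: VV[1]=[0, 0, 0]
Initial: VV[2]=[0, 0, 0]
Event 1: LOCAL 0: VV[0][0]++ -> VV[0]=[1, 0, 0]
Event 2: SEND 2->1: VV[2][2]++ -> VV[2]=[0, 0, 1], msg_vec=[0, 0, 1]; VV[1]=max(VV[1],msg_vec) then VV[1][1]++ -> VV[1]=[0, 1, 1]
Event 3: LOCAL 2: VV[2][2]++ -> VV[2]=[0, 0, 2]
Event 4: SEND 1->0: VV[1][1]++ -> VV[1]=[0, 2, 1], msg_vec=[0, 2, 1]; VV[0]=max(VV[0],msg_vec) then VV[0][0]++ -> VV[0]=[2, 2, 1]
Event 5: SEND 1->0: VV[1][1]++ -> VV[1]=[0, 3, 1], msg_vec=[0, 3, 1]; VV[0]=max(VV[0],msg_vec) then VV[0][0]++ -> VV[0]=[3, 3, 1]
Event 6: SEND 1->0: VV[1][1]++ -> VV[1]=[0, 4, 1], msg_vec=[0, 4, 1]; VV[0]=max(VV[0],msg_vec) then VV[0][0]++ -> VV[0]=[4, 4, 1]
Event 1 stamp: [1, 0, 0]
Event 6 stamp: [0, 4, 1]
[1, 0, 0] <= [0, 4, 1]? False. Equal? False. Happens-before: False

Answer: no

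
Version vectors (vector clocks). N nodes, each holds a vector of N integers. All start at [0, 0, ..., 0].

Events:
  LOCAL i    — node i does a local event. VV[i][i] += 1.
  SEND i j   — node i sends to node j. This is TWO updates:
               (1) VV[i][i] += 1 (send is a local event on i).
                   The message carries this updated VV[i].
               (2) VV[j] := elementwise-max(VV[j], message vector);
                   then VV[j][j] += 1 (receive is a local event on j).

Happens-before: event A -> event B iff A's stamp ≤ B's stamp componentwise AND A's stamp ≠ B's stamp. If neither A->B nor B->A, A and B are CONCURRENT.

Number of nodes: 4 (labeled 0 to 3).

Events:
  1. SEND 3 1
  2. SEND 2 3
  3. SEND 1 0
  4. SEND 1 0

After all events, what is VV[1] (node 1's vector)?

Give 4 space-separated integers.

Initial: VV[0]=[0, 0, 0, 0]
Initial: VV[1]=[0, 0, 0, 0]
Initial: VV[2]=[0, 0, 0, 0]
Initial: VV[3]=[0, 0, 0, 0]
Event 1: SEND 3->1: VV[3][3]++ -> VV[3]=[0, 0, 0, 1], msg_vec=[0, 0, 0, 1]; VV[1]=max(VV[1],msg_vec) then VV[1][1]++ -> VV[1]=[0, 1, 0, 1]
Event 2: SEND 2->3: VV[2][2]++ -> VV[2]=[0, 0, 1, 0], msg_vec=[0, 0, 1, 0]; VV[3]=max(VV[3],msg_vec) then VV[3][3]++ -> VV[3]=[0, 0, 1, 2]
Event 3: SEND 1->0: VV[1][1]++ -> VV[1]=[0, 2, 0, 1], msg_vec=[0, 2, 0, 1]; VV[0]=max(VV[0],msg_vec) then VV[0][0]++ -> VV[0]=[1, 2, 0, 1]
Event 4: SEND 1->0: VV[1][1]++ -> VV[1]=[0, 3, 0, 1], msg_vec=[0, 3, 0, 1]; VV[0]=max(VV[0],msg_vec) then VV[0][0]++ -> VV[0]=[2, 3, 0, 1]
Final vectors: VV[0]=[2, 3, 0, 1]; VV[1]=[0, 3, 0, 1]; VV[2]=[0, 0, 1, 0]; VV[3]=[0, 0, 1, 2]

Answer: 0 3 0 1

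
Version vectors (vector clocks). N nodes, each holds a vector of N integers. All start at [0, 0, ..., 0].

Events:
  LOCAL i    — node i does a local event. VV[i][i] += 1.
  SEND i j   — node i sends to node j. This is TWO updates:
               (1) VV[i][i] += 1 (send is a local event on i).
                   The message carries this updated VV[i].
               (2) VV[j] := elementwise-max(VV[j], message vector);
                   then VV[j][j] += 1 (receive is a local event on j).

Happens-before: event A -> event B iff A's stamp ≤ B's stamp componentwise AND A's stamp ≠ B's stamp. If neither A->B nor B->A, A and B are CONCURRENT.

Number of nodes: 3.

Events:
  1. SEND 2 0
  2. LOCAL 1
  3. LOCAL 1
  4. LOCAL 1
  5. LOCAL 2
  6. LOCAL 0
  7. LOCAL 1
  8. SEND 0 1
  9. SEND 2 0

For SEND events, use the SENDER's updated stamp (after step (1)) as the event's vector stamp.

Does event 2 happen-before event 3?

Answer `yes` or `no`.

Answer: yes

Derivation:
Initial: VV[0]=[0, 0, 0]
Initial: VV[1]=[0, 0, 0]
Initial: VV[2]=[0, 0, 0]
Event 1: SEND 2->0: VV[2][2]++ -> VV[2]=[0, 0, 1], msg_vec=[0, 0, 1]; VV[0]=max(VV[0],msg_vec) then VV[0][0]++ -> VV[0]=[1, 0, 1]
Event 2: LOCAL 1: VV[1][1]++ -> VV[1]=[0, 1, 0]
Event 3: LOCAL 1: VV[1][1]++ -> VV[1]=[0, 2, 0]
Event 4: LOCAL 1: VV[1][1]++ -> VV[1]=[0, 3, 0]
Event 5: LOCAL 2: VV[2][2]++ -> VV[2]=[0, 0, 2]
Event 6: LOCAL 0: VV[0][0]++ -> VV[0]=[2, 0, 1]
Event 7: LOCAL 1: VV[1][1]++ -> VV[1]=[0, 4, 0]
Event 8: SEND 0->1: VV[0][0]++ -> VV[0]=[3, 0, 1], msg_vec=[3, 0, 1]; VV[1]=max(VV[1],msg_vec) then VV[1][1]++ -> VV[1]=[3, 5, 1]
Event 9: SEND 2->0: VV[2][2]++ -> VV[2]=[0, 0, 3], msg_vec=[0, 0, 3]; VV[0]=max(VV[0],msg_vec) then VV[0][0]++ -> VV[0]=[4, 0, 3]
Event 2 stamp: [0, 1, 0]
Event 3 stamp: [0, 2, 0]
[0, 1, 0] <= [0, 2, 0]? True. Equal? False. Happens-before: True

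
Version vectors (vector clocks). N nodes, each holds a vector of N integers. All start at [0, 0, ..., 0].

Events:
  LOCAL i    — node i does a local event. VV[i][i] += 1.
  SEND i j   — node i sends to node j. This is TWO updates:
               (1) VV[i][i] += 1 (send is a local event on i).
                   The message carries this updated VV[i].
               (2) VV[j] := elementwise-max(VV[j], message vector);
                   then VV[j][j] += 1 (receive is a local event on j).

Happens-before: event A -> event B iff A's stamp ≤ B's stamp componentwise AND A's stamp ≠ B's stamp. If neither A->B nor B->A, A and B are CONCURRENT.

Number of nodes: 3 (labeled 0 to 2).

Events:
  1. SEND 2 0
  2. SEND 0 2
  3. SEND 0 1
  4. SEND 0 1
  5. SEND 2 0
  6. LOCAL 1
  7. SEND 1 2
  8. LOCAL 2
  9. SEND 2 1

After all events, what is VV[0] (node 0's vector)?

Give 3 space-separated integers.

Initial: VV[0]=[0, 0, 0]
Initial: VV[1]=[0, 0, 0]
Initial: VV[2]=[0, 0, 0]
Event 1: SEND 2->0: VV[2][2]++ -> VV[2]=[0, 0, 1], msg_vec=[0, 0, 1]; VV[0]=max(VV[0],msg_vec) then VV[0][0]++ -> VV[0]=[1, 0, 1]
Event 2: SEND 0->2: VV[0][0]++ -> VV[0]=[2, 0, 1], msg_vec=[2, 0, 1]; VV[2]=max(VV[2],msg_vec) then VV[2][2]++ -> VV[2]=[2, 0, 2]
Event 3: SEND 0->1: VV[0][0]++ -> VV[0]=[3, 0, 1], msg_vec=[3, 0, 1]; VV[1]=max(VV[1],msg_vec) then VV[1][1]++ -> VV[1]=[3, 1, 1]
Event 4: SEND 0->1: VV[0][0]++ -> VV[0]=[4, 0, 1], msg_vec=[4, 0, 1]; VV[1]=max(VV[1],msg_vec) then VV[1][1]++ -> VV[1]=[4, 2, 1]
Event 5: SEND 2->0: VV[2][2]++ -> VV[2]=[2, 0, 3], msg_vec=[2, 0, 3]; VV[0]=max(VV[0],msg_vec) then VV[0][0]++ -> VV[0]=[5, 0, 3]
Event 6: LOCAL 1: VV[1][1]++ -> VV[1]=[4, 3, 1]
Event 7: SEND 1->2: VV[1][1]++ -> VV[1]=[4, 4, 1], msg_vec=[4, 4, 1]; VV[2]=max(VV[2],msg_vec) then VV[2][2]++ -> VV[2]=[4, 4, 4]
Event 8: LOCAL 2: VV[2][2]++ -> VV[2]=[4, 4, 5]
Event 9: SEND 2->1: VV[2][2]++ -> VV[2]=[4, 4, 6], msg_vec=[4, 4, 6]; VV[1]=max(VV[1],msg_vec) then VV[1][1]++ -> VV[1]=[4, 5, 6]
Final vectors: VV[0]=[5, 0, 3]; VV[1]=[4, 5, 6]; VV[2]=[4, 4, 6]

Answer: 5 0 3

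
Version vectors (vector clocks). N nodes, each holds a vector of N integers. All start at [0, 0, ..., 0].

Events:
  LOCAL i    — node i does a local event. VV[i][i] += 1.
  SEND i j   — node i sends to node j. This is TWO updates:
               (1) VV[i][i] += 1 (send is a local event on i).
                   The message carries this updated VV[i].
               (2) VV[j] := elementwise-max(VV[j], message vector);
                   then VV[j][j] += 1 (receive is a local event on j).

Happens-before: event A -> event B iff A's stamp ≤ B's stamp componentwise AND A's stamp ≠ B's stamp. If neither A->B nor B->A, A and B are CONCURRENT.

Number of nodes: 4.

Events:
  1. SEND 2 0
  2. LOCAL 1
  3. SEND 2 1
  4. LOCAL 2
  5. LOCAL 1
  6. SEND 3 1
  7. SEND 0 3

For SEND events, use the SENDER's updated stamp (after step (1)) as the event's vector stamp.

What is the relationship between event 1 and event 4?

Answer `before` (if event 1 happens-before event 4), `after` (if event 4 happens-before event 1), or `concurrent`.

Initial: VV[0]=[0, 0, 0, 0]
Initial: VV[1]=[0, 0, 0, 0]
Initial: VV[2]=[0, 0, 0, 0]
Initial: VV[3]=[0, 0, 0, 0]
Event 1: SEND 2->0: VV[2][2]++ -> VV[2]=[0, 0, 1, 0], msg_vec=[0, 0, 1, 0]; VV[0]=max(VV[0],msg_vec) then VV[0][0]++ -> VV[0]=[1, 0, 1, 0]
Event 2: LOCAL 1: VV[1][1]++ -> VV[1]=[0, 1, 0, 0]
Event 3: SEND 2->1: VV[2][2]++ -> VV[2]=[0, 0, 2, 0], msg_vec=[0, 0, 2, 0]; VV[1]=max(VV[1],msg_vec) then VV[1][1]++ -> VV[1]=[0, 2, 2, 0]
Event 4: LOCAL 2: VV[2][2]++ -> VV[2]=[0, 0, 3, 0]
Event 5: LOCAL 1: VV[1][1]++ -> VV[1]=[0, 3, 2, 0]
Event 6: SEND 3->1: VV[3][3]++ -> VV[3]=[0, 0, 0, 1], msg_vec=[0, 0, 0, 1]; VV[1]=max(VV[1],msg_vec) then VV[1][1]++ -> VV[1]=[0, 4, 2, 1]
Event 7: SEND 0->3: VV[0][0]++ -> VV[0]=[2, 0, 1, 0], msg_vec=[2, 0, 1, 0]; VV[3]=max(VV[3],msg_vec) then VV[3][3]++ -> VV[3]=[2, 0, 1, 2]
Event 1 stamp: [0, 0, 1, 0]
Event 4 stamp: [0, 0, 3, 0]
[0, 0, 1, 0] <= [0, 0, 3, 0]? True
[0, 0, 3, 0] <= [0, 0, 1, 0]? False
Relation: before

Answer: before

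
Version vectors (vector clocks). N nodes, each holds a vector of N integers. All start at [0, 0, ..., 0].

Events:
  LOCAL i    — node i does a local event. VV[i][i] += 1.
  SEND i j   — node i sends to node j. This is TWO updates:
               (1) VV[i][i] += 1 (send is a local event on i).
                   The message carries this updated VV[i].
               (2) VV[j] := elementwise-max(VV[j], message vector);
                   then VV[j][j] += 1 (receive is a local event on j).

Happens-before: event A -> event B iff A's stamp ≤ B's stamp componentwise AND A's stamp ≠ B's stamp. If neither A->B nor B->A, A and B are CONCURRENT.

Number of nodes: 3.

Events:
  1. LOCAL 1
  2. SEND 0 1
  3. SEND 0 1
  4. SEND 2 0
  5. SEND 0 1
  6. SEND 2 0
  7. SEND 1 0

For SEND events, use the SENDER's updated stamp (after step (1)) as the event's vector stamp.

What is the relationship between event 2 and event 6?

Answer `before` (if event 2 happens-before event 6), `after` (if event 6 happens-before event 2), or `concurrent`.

Initial: VV[0]=[0, 0, 0]
Initial: VV[1]=[0, 0, 0]
Initial: VV[2]=[0, 0, 0]
Event 1: LOCAL 1: VV[1][1]++ -> VV[1]=[0, 1, 0]
Event 2: SEND 0->1: VV[0][0]++ -> VV[0]=[1, 0, 0], msg_vec=[1, 0, 0]; VV[1]=max(VV[1],msg_vec) then VV[1][1]++ -> VV[1]=[1, 2, 0]
Event 3: SEND 0->1: VV[0][0]++ -> VV[0]=[2, 0, 0], msg_vec=[2, 0, 0]; VV[1]=max(VV[1],msg_vec) then VV[1][1]++ -> VV[1]=[2, 3, 0]
Event 4: SEND 2->0: VV[2][2]++ -> VV[2]=[0, 0, 1], msg_vec=[0, 0, 1]; VV[0]=max(VV[0],msg_vec) then VV[0][0]++ -> VV[0]=[3, 0, 1]
Event 5: SEND 0->1: VV[0][0]++ -> VV[0]=[4, 0, 1], msg_vec=[4, 0, 1]; VV[1]=max(VV[1],msg_vec) then VV[1][1]++ -> VV[1]=[4, 4, 1]
Event 6: SEND 2->0: VV[2][2]++ -> VV[2]=[0, 0, 2], msg_vec=[0, 0, 2]; VV[0]=max(VV[0],msg_vec) then VV[0][0]++ -> VV[0]=[5, 0, 2]
Event 7: SEND 1->0: VV[1][1]++ -> VV[1]=[4, 5, 1], msg_vec=[4, 5, 1]; VV[0]=max(VV[0],msg_vec) then VV[0][0]++ -> VV[0]=[6, 5, 2]
Event 2 stamp: [1, 0, 0]
Event 6 stamp: [0, 0, 2]
[1, 0, 0] <= [0, 0, 2]? False
[0, 0, 2] <= [1, 0, 0]? False
Relation: concurrent

Answer: concurrent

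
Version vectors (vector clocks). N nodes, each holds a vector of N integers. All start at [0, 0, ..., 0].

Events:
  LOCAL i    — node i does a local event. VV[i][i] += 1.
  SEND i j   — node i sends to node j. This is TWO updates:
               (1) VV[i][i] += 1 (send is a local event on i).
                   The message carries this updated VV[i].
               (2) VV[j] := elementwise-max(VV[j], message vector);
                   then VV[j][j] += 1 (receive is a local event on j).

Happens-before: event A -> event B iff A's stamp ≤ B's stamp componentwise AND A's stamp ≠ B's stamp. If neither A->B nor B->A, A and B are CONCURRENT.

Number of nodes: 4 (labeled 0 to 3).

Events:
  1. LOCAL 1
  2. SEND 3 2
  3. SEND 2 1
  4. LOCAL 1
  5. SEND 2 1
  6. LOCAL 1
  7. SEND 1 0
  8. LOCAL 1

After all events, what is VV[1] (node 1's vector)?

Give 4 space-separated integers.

Initial: VV[0]=[0, 0, 0, 0]
Initial: VV[1]=[0, 0, 0, 0]
Initial: VV[2]=[0, 0, 0, 0]
Initial: VV[3]=[0, 0, 0, 0]
Event 1: LOCAL 1: VV[1][1]++ -> VV[1]=[0, 1, 0, 0]
Event 2: SEND 3->2: VV[3][3]++ -> VV[3]=[0, 0, 0, 1], msg_vec=[0, 0, 0, 1]; VV[2]=max(VV[2],msg_vec) then VV[2][2]++ -> VV[2]=[0, 0, 1, 1]
Event 3: SEND 2->1: VV[2][2]++ -> VV[2]=[0, 0, 2, 1], msg_vec=[0, 0, 2, 1]; VV[1]=max(VV[1],msg_vec) then VV[1][1]++ -> VV[1]=[0, 2, 2, 1]
Event 4: LOCAL 1: VV[1][1]++ -> VV[1]=[0, 3, 2, 1]
Event 5: SEND 2->1: VV[2][2]++ -> VV[2]=[0, 0, 3, 1], msg_vec=[0, 0, 3, 1]; VV[1]=max(VV[1],msg_vec) then VV[1][1]++ -> VV[1]=[0, 4, 3, 1]
Event 6: LOCAL 1: VV[1][1]++ -> VV[1]=[0, 5, 3, 1]
Event 7: SEND 1->0: VV[1][1]++ -> VV[1]=[0, 6, 3, 1], msg_vec=[0, 6, 3, 1]; VV[0]=max(VV[0],msg_vec) then VV[0][0]++ -> VV[0]=[1, 6, 3, 1]
Event 8: LOCAL 1: VV[1][1]++ -> VV[1]=[0, 7, 3, 1]
Final vectors: VV[0]=[1, 6, 3, 1]; VV[1]=[0, 7, 3, 1]; VV[2]=[0, 0, 3, 1]; VV[3]=[0, 0, 0, 1]

Answer: 0 7 3 1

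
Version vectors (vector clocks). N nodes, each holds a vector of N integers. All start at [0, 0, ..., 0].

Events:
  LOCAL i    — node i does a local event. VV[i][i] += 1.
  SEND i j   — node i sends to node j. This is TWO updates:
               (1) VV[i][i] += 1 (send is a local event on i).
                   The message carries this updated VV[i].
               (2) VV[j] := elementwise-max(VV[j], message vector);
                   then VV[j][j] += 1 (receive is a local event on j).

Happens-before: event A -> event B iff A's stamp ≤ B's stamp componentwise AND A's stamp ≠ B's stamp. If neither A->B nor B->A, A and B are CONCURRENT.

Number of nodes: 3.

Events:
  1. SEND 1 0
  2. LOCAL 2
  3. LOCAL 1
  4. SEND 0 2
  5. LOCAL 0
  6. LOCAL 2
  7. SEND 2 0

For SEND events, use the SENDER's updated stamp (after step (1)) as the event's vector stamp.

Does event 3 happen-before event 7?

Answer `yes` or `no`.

Answer: no

Derivation:
Initial: VV[0]=[0, 0, 0]
Initial: VV[1]=[0, 0, 0]
Initial: VV[2]=[0, 0, 0]
Event 1: SEND 1->0: VV[1][1]++ -> VV[1]=[0, 1, 0], msg_vec=[0, 1, 0]; VV[0]=max(VV[0],msg_vec) then VV[0][0]++ -> VV[0]=[1, 1, 0]
Event 2: LOCAL 2: VV[2][2]++ -> VV[2]=[0, 0, 1]
Event 3: LOCAL 1: VV[1][1]++ -> VV[1]=[0, 2, 0]
Event 4: SEND 0->2: VV[0][0]++ -> VV[0]=[2, 1, 0], msg_vec=[2, 1, 0]; VV[2]=max(VV[2],msg_vec) then VV[2][2]++ -> VV[2]=[2, 1, 2]
Event 5: LOCAL 0: VV[0][0]++ -> VV[0]=[3, 1, 0]
Event 6: LOCAL 2: VV[2][2]++ -> VV[2]=[2, 1, 3]
Event 7: SEND 2->0: VV[2][2]++ -> VV[2]=[2, 1, 4], msg_vec=[2, 1, 4]; VV[0]=max(VV[0],msg_vec) then VV[0][0]++ -> VV[0]=[4, 1, 4]
Event 3 stamp: [0, 2, 0]
Event 7 stamp: [2, 1, 4]
[0, 2, 0] <= [2, 1, 4]? False. Equal? False. Happens-before: False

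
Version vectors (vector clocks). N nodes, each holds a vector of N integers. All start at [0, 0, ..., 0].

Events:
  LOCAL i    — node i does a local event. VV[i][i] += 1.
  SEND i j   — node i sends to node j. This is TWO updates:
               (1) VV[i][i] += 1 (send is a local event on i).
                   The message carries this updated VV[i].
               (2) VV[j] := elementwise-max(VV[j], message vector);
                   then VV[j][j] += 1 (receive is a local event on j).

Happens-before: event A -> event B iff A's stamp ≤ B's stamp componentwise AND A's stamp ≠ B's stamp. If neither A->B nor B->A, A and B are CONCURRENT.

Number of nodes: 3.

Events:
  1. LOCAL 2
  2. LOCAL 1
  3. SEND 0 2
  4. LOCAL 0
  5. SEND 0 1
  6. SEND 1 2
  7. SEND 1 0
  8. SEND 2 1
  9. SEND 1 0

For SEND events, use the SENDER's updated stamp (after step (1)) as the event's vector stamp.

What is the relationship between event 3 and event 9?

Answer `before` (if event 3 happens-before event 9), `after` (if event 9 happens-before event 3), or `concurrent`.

Answer: before

Derivation:
Initial: VV[0]=[0, 0, 0]
Initial: VV[1]=[0, 0, 0]
Initial: VV[2]=[0, 0, 0]
Event 1: LOCAL 2: VV[2][2]++ -> VV[2]=[0, 0, 1]
Event 2: LOCAL 1: VV[1][1]++ -> VV[1]=[0, 1, 0]
Event 3: SEND 0->2: VV[0][0]++ -> VV[0]=[1, 0, 0], msg_vec=[1, 0, 0]; VV[2]=max(VV[2],msg_vec) then VV[2][2]++ -> VV[2]=[1, 0, 2]
Event 4: LOCAL 0: VV[0][0]++ -> VV[0]=[2, 0, 0]
Event 5: SEND 0->1: VV[0][0]++ -> VV[0]=[3, 0, 0], msg_vec=[3, 0, 0]; VV[1]=max(VV[1],msg_vec) then VV[1][1]++ -> VV[1]=[3, 2, 0]
Event 6: SEND 1->2: VV[1][1]++ -> VV[1]=[3, 3, 0], msg_vec=[3, 3, 0]; VV[2]=max(VV[2],msg_vec) then VV[2][2]++ -> VV[2]=[3, 3, 3]
Event 7: SEND 1->0: VV[1][1]++ -> VV[1]=[3, 4, 0], msg_vec=[3, 4, 0]; VV[0]=max(VV[0],msg_vec) then VV[0][0]++ -> VV[0]=[4, 4, 0]
Event 8: SEND 2->1: VV[2][2]++ -> VV[2]=[3, 3, 4], msg_vec=[3, 3, 4]; VV[1]=max(VV[1],msg_vec) then VV[1][1]++ -> VV[1]=[3, 5, 4]
Event 9: SEND 1->0: VV[1][1]++ -> VV[1]=[3, 6, 4], msg_vec=[3, 6, 4]; VV[0]=max(VV[0],msg_vec) then VV[0][0]++ -> VV[0]=[5, 6, 4]
Event 3 stamp: [1, 0, 0]
Event 9 stamp: [3, 6, 4]
[1, 0, 0] <= [3, 6, 4]? True
[3, 6, 4] <= [1, 0, 0]? False
Relation: before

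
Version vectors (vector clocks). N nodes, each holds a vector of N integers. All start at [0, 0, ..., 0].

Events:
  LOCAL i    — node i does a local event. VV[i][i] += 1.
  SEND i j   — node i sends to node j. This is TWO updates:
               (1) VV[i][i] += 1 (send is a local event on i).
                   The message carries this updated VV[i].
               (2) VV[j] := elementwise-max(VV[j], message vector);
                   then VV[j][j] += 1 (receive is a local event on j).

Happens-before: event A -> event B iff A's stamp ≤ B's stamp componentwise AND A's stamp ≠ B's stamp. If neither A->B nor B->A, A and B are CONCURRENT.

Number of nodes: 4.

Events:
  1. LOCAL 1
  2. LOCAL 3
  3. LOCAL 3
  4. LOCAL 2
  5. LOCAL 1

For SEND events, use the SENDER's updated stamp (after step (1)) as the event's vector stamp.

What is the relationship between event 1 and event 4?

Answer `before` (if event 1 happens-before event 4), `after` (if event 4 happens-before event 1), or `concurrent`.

Answer: concurrent

Derivation:
Initial: VV[0]=[0, 0, 0, 0]
Initial: VV[1]=[0, 0, 0, 0]
Initial: VV[2]=[0, 0, 0, 0]
Initial: VV[3]=[0, 0, 0, 0]
Event 1: LOCAL 1: VV[1][1]++ -> VV[1]=[0, 1, 0, 0]
Event 2: LOCAL 3: VV[3][3]++ -> VV[3]=[0, 0, 0, 1]
Event 3: LOCAL 3: VV[3][3]++ -> VV[3]=[0, 0, 0, 2]
Event 4: LOCAL 2: VV[2][2]++ -> VV[2]=[0, 0, 1, 0]
Event 5: LOCAL 1: VV[1][1]++ -> VV[1]=[0, 2, 0, 0]
Event 1 stamp: [0, 1, 0, 0]
Event 4 stamp: [0, 0, 1, 0]
[0, 1, 0, 0] <= [0, 0, 1, 0]? False
[0, 0, 1, 0] <= [0, 1, 0, 0]? False
Relation: concurrent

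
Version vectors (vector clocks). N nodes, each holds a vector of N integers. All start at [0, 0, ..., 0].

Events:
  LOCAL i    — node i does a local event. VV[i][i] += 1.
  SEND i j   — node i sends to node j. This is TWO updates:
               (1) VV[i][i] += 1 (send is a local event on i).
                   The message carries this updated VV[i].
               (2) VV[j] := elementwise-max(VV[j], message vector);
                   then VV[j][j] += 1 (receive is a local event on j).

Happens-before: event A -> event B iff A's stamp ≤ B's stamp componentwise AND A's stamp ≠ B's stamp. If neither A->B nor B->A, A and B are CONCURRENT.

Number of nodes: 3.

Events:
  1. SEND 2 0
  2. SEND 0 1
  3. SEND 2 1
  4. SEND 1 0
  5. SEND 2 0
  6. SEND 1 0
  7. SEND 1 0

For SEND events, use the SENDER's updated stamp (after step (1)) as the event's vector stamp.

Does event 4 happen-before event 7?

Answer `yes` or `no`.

Initial: VV[0]=[0, 0, 0]
Initial: VV[1]=[0, 0, 0]
Initial: VV[2]=[0, 0, 0]
Event 1: SEND 2->0: VV[2][2]++ -> VV[2]=[0, 0, 1], msg_vec=[0, 0, 1]; VV[0]=max(VV[0],msg_vec) then VV[0][0]++ -> VV[0]=[1, 0, 1]
Event 2: SEND 0->1: VV[0][0]++ -> VV[0]=[2, 0, 1], msg_vec=[2, 0, 1]; VV[1]=max(VV[1],msg_vec) then VV[1][1]++ -> VV[1]=[2, 1, 1]
Event 3: SEND 2->1: VV[2][2]++ -> VV[2]=[0, 0, 2], msg_vec=[0, 0, 2]; VV[1]=max(VV[1],msg_vec) then VV[1][1]++ -> VV[1]=[2, 2, 2]
Event 4: SEND 1->0: VV[1][1]++ -> VV[1]=[2, 3, 2], msg_vec=[2, 3, 2]; VV[0]=max(VV[0],msg_vec) then VV[0][0]++ -> VV[0]=[3, 3, 2]
Event 5: SEND 2->0: VV[2][2]++ -> VV[2]=[0, 0, 3], msg_vec=[0, 0, 3]; VV[0]=max(VV[0],msg_vec) then VV[0][0]++ -> VV[0]=[4, 3, 3]
Event 6: SEND 1->0: VV[1][1]++ -> VV[1]=[2, 4, 2], msg_vec=[2, 4, 2]; VV[0]=max(VV[0],msg_vec) then VV[0][0]++ -> VV[0]=[5, 4, 3]
Event 7: SEND 1->0: VV[1][1]++ -> VV[1]=[2, 5, 2], msg_vec=[2, 5, 2]; VV[0]=max(VV[0],msg_vec) then VV[0][0]++ -> VV[0]=[6, 5, 3]
Event 4 stamp: [2, 3, 2]
Event 7 stamp: [2, 5, 2]
[2, 3, 2] <= [2, 5, 2]? True. Equal? False. Happens-before: True

Answer: yes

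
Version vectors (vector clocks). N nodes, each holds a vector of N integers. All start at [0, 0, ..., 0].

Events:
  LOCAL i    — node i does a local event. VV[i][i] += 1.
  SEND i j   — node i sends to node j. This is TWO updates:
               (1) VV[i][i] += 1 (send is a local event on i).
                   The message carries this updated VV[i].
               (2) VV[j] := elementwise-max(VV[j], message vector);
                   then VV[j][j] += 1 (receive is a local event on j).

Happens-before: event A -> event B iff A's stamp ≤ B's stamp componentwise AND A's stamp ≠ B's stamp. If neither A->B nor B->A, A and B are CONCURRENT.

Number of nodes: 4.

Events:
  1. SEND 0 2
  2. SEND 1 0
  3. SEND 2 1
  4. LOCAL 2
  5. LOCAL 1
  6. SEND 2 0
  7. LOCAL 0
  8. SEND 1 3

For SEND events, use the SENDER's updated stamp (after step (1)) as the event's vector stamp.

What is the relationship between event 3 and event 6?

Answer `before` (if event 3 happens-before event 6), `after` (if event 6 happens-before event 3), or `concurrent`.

Initial: VV[0]=[0, 0, 0, 0]
Initial: VV[1]=[0, 0, 0, 0]
Initial: VV[2]=[0, 0, 0, 0]
Initial: VV[3]=[0, 0, 0, 0]
Event 1: SEND 0->2: VV[0][0]++ -> VV[0]=[1, 0, 0, 0], msg_vec=[1, 0, 0, 0]; VV[2]=max(VV[2],msg_vec) then VV[2][2]++ -> VV[2]=[1, 0, 1, 0]
Event 2: SEND 1->0: VV[1][1]++ -> VV[1]=[0, 1, 0, 0], msg_vec=[0, 1, 0, 0]; VV[0]=max(VV[0],msg_vec) then VV[0][0]++ -> VV[0]=[2, 1, 0, 0]
Event 3: SEND 2->1: VV[2][2]++ -> VV[2]=[1, 0, 2, 0], msg_vec=[1, 0, 2, 0]; VV[1]=max(VV[1],msg_vec) then VV[1][1]++ -> VV[1]=[1, 2, 2, 0]
Event 4: LOCAL 2: VV[2][2]++ -> VV[2]=[1, 0, 3, 0]
Event 5: LOCAL 1: VV[1][1]++ -> VV[1]=[1, 3, 2, 0]
Event 6: SEND 2->0: VV[2][2]++ -> VV[2]=[1, 0, 4, 0], msg_vec=[1, 0, 4, 0]; VV[0]=max(VV[0],msg_vec) then VV[0][0]++ -> VV[0]=[3, 1, 4, 0]
Event 7: LOCAL 0: VV[0][0]++ -> VV[0]=[4, 1, 4, 0]
Event 8: SEND 1->3: VV[1][1]++ -> VV[1]=[1, 4, 2, 0], msg_vec=[1, 4, 2, 0]; VV[3]=max(VV[3],msg_vec) then VV[3][3]++ -> VV[3]=[1, 4, 2, 1]
Event 3 stamp: [1, 0, 2, 0]
Event 6 stamp: [1, 0, 4, 0]
[1, 0, 2, 0] <= [1, 0, 4, 0]? True
[1, 0, 4, 0] <= [1, 0, 2, 0]? False
Relation: before

Answer: before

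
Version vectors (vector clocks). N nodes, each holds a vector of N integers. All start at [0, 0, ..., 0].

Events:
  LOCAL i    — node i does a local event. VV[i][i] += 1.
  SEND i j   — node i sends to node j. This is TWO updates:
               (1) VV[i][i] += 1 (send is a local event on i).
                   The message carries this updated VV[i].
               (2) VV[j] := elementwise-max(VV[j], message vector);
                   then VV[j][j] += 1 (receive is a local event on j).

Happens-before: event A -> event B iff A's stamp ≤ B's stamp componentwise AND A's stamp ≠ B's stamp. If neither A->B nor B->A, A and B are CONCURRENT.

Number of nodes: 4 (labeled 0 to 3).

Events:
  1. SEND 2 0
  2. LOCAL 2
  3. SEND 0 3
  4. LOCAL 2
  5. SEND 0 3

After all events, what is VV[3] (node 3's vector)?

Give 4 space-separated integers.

Initial: VV[0]=[0, 0, 0, 0]
Initial: VV[1]=[0, 0, 0, 0]
Initial: VV[2]=[0, 0, 0, 0]
Initial: VV[3]=[0, 0, 0, 0]
Event 1: SEND 2->0: VV[2][2]++ -> VV[2]=[0, 0, 1, 0], msg_vec=[0, 0, 1, 0]; VV[0]=max(VV[0],msg_vec) then VV[0][0]++ -> VV[0]=[1, 0, 1, 0]
Event 2: LOCAL 2: VV[2][2]++ -> VV[2]=[0, 0, 2, 0]
Event 3: SEND 0->3: VV[0][0]++ -> VV[0]=[2, 0, 1, 0], msg_vec=[2, 0, 1, 0]; VV[3]=max(VV[3],msg_vec) then VV[3][3]++ -> VV[3]=[2, 0, 1, 1]
Event 4: LOCAL 2: VV[2][2]++ -> VV[2]=[0, 0, 3, 0]
Event 5: SEND 0->3: VV[0][0]++ -> VV[0]=[3, 0, 1, 0], msg_vec=[3, 0, 1, 0]; VV[3]=max(VV[3],msg_vec) then VV[3][3]++ -> VV[3]=[3, 0, 1, 2]
Final vectors: VV[0]=[3, 0, 1, 0]; VV[1]=[0, 0, 0, 0]; VV[2]=[0, 0, 3, 0]; VV[3]=[3, 0, 1, 2]

Answer: 3 0 1 2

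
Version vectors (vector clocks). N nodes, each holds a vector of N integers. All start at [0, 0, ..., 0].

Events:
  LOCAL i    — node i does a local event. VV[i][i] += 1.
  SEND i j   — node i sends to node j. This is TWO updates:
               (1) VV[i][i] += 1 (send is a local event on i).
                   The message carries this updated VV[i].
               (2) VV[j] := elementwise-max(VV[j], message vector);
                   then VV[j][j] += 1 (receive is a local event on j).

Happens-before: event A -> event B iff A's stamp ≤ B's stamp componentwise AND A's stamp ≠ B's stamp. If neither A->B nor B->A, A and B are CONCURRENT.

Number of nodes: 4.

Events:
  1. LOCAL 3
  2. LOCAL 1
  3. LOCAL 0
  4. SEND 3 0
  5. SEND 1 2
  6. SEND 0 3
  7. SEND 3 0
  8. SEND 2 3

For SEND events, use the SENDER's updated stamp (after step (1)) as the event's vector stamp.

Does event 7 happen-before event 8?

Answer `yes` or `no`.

Initial: VV[0]=[0, 0, 0, 0]
Initial: VV[1]=[0, 0, 0, 0]
Initial: VV[2]=[0, 0, 0, 0]
Initial: VV[3]=[0, 0, 0, 0]
Event 1: LOCAL 3: VV[3][3]++ -> VV[3]=[0, 0, 0, 1]
Event 2: LOCAL 1: VV[1][1]++ -> VV[1]=[0, 1, 0, 0]
Event 3: LOCAL 0: VV[0][0]++ -> VV[0]=[1, 0, 0, 0]
Event 4: SEND 3->0: VV[3][3]++ -> VV[3]=[0, 0, 0, 2], msg_vec=[0, 0, 0, 2]; VV[0]=max(VV[0],msg_vec) then VV[0][0]++ -> VV[0]=[2, 0, 0, 2]
Event 5: SEND 1->2: VV[1][1]++ -> VV[1]=[0, 2, 0, 0], msg_vec=[0, 2, 0, 0]; VV[2]=max(VV[2],msg_vec) then VV[2][2]++ -> VV[2]=[0, 2, 1, 0]
Event 6: SEND 0->3: VV[0][0]++ -> VV[0]=[3, 0, 0, 2], msg_vec=[3, 0, 0, 2]; VV[3]=max(VV[3],msg_vec) then VV[3][3]++ -> VV[3]=[3, 0, 0, 3]
Event 7: SEND 3->0: VV[3][3]++ -> VV[3]=[3, 0, 0, 4], msg_vec=[3, 0, 0, 4]; VV[0]=max(VV[0],msg_vec) then VV[0][0]++ -> VV[0]=[4, 0, 0, 4]
Event 8: SEND 2->3: VV[2][2]++ -> VV[2]=[0, 2, 2, 0], msg_vec=[0, 2, 2, 0]; VV[3]=max(VV[3],msg_vec) then VV[3][3]++ -> VV[3]=[3, 2, 2, 5]
Event 7 stamp: [3, 0, 0, 4]
Event 8 stamp: [0, 2, 2, 0]
[3, 0, 0, 4] <= [0, 2, 2, 0]? False. Equal? False. Happens-before: False

Answer: no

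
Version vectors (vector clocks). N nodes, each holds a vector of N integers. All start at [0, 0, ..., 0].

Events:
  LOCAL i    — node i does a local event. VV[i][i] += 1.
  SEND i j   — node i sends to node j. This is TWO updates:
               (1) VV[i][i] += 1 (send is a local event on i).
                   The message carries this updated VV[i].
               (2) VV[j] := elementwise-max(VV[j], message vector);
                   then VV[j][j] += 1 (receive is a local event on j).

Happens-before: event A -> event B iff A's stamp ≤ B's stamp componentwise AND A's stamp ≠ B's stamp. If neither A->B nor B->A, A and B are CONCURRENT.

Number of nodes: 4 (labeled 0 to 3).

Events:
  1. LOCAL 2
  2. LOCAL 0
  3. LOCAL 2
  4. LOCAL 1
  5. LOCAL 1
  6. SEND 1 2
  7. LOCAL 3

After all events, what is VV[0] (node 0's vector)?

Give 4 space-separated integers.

Answer: 1 0 0 0

Derivation:
Initial: VV[0]=[0, 0, 0, 0]
Initial: VV[1]=[0, 0, 0, 0]
Initial: VV[2]=[0, 0, 0, 0]
Initial: VV[3]=[0, 0, 0, 0]
Event 1: LOCAL 2: VV[2][2]++ -> VV[2]=[0, 0, 1, 0]
Event 2: LOCAL 0: VV[0][0]++ -> VV[0]=[1, 0, 0, 0]
Event 3: LOCAL 2: VV[2][2]++ -> VV[2]=[0, 0, 2, 0]
Event 4: LOCAL 1: VV[1][1]++ -> VV[1]=[0, 1, 0, 0]
Event 5: LOCAL 1: VV[1][1]++ -> VV[1]=[0, 2, 0, 0]
Event 6: SEND 1->2: VV[1][1]++ -> VV[1]=[0, 3, 0, 0], msg_vec=[0, 3, 0, 0]; VV[2]=max(VV[2],msg_vec) then VV[2][2]++ -> VV[2]=[0, 3, 3, 0]
Event 7: LOCAL 3: VV[3][3]++ -> VV[3]=[0, 0, 0, 1]
Final vectors: VV[0]=[1, 0, 0, 0]; VV[1]=[0, 3, 0, 0]; VV[2]=[0, 3, 3, 0]; VV[3]=[0, 0, 0, 1]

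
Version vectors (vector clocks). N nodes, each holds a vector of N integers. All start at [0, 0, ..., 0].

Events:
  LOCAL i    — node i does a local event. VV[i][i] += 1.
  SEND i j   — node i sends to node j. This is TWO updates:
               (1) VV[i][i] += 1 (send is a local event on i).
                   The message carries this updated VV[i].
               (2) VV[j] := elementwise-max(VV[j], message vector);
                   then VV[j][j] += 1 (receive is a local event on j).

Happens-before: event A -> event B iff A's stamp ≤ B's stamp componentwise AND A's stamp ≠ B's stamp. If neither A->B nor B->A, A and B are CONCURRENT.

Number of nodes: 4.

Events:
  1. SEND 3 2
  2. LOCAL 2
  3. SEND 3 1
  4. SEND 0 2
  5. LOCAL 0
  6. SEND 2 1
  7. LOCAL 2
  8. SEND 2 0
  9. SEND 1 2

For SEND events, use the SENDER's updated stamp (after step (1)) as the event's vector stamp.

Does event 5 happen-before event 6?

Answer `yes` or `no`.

Answer: no

Derivation:
Initial: VV[0]=[0, 0, 0, 0]
Initial: VV[1]=[0, 0, 0, 0]
Initial: VV[2]=[0, 0, 0, 0]
Initial: VV[3]=[0, 0, 0, 0]
Event 1: SEND 3->2: VV[3][3]++ -> VV[3]=[0, 0, 0, 1], msg_vec=[0, 0, 0, 1]; VV[2]=max(VV[2],msg_vec) then VV[2][2]++ -> VV[2]=[0, 0, 1, 1]
Event 2: LOCAL 2: VV[2][2]++ -> VV[2]=[0, 0, 2, 1]
Event 3: SEND 3->1: VV[3][3]++ -> VV[3]=[0, 0, 0, 2], msg_vec=[0, 0, 0, 2]; VV[1]=max(VV[1],msg_vec) then VV[1][1]++ -> VV[1]=[0, 1, 0, 2]
Event 4: SEND 0->2: VV[0][0]++ -> VV[0]=[1, 0, 0, 0], msg_vec=[1, 0, 0, 0]; VV[2]=max(VV[2],msg_vec) then VV[2][2]++ -> VV[2]=[1, 0, 3, 1]
Event 5: LOCAL 0: VV[0][0]++ -> VV[0]=[2, 0, 0, 0]
Event 6: SEND 2->1: VV[2][2]++ -> VV[2]=[1, 0, 4, 1], msg_vec=[1, 0, 4, 1]; VV[1]=max(VV[1],msg_vec) then VV[1][1]++ -> VV[1]=[1, 2, 4, 2]
Event 7: LOCAL 2: VV[2][2]++ -> VV[2]=[1, 0, 5, 1]
Event 8: SEND 2->0: VV[2][2]++ -> VV[2]=[1, 0, 6, 1], msg_vec=[1, 0, 6, 1]; VV[0]=max(VV[0],msg_vec) then VV[0][0]++ -> VV[0]=[3, 0, 6, 1]
Event 9: SEND 1->2: VV[1][1]++ -> VV[1]=[1, 3, 4, 2], msg_vec=[1, 3, 4, 2]; VV[2]=max(VV[2],msg_vec) then VV[2][2]++ -> VV[2]=[1, 3, 7, 2]
Event 5 stamp: [2, 0, 0, 0]
Event 6 stamp: [1, 0, 4, 1]
[2, 0, 0, 0] <= [1, 0, 4, 1]? False. Equal? False. Happens-before: False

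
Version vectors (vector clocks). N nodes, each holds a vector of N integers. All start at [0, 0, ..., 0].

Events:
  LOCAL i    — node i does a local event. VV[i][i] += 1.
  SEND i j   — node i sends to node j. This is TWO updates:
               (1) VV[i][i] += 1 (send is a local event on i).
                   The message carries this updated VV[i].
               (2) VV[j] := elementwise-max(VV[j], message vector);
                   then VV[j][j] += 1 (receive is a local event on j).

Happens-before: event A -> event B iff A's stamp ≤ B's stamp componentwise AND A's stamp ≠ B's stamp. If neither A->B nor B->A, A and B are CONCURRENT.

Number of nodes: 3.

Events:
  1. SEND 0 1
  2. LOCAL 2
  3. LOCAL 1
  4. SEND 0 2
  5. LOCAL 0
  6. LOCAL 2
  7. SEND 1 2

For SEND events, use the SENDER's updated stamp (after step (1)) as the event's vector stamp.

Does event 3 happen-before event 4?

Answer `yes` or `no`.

Answer: no

Derivation:
Initial: VV[0]=[0, 0, 0]
Initial: VV[1]=[0, 0, 0]
Initial: VV[2]=[0, 0, 0]
Event 1: SEND 0->1: VV[0][0]++ -> VV[0]=[1, 0, 0], msg_vec=[1, 0, 0]; VV[1]=max(VV[1],msg_vec) then VV[1][1]++ -> VV[1]=[1, 1, 0]
Event 2: LOCAL 2: VV[2][2]++ -> VV[2]=[0, 0, 1]
Event 3: LOCAL 1: VV[1][1]++ -> VV[1]=[1, 2, 0]
Event 4: SEND 0->2: VV[0][0]++ -> VV[0]=[2, 0, 0], msg_vec=[2, 0, 0]; VV[2]=max(VV[2],msg_vec) then VV[2][2]++ -> VV[2]=[2, 0, 2]
Event 5: LOCAL 0: VV[0][0]++ -> VV[0]=[3, 0, 0]
Event 6: LOCAL 2: VV[2][2]++ -> VV[2]=[2, 0, 3]
Event 7: SEND 1->2: VV[1][1]++ -> VV[1]=[1, 3, 0], msg_vec=[1, 3, 0]; VV[2]=max(VV[2],msg_vec) then VV[2][2]++ -> VV[2]=[2, 3, 4]
Event 3 stamp: [1, 2, 0]
Event 4 stamp: [2, 0, 0]
[1, 2, 0] <= [2, 0, 0]? False. Equal? False. Happens-before: False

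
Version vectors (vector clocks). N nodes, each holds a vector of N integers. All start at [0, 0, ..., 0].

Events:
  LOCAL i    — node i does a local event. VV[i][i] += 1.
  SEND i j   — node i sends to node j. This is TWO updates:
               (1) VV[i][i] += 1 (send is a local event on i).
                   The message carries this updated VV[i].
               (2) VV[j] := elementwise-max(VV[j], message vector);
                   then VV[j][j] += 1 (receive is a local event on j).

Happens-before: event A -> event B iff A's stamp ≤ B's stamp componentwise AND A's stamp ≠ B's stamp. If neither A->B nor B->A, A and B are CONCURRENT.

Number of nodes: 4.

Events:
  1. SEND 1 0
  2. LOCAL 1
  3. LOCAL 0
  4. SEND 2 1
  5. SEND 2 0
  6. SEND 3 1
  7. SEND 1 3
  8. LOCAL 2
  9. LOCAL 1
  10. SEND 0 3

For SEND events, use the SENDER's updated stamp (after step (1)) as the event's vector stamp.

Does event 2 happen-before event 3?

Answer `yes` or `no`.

Answer: no

Derivation:
Initial: VV[0]=[0, 0, 0, 0]
Initial: VV[1]=[0, 0, 0, 0]
Initial: VV[2]=[0, 0, 0, 0]
Initial: VV[3]=[0, 0, 0, 0]
Event 1: SEND 1->0: VV[1][1]++ -> VV[1]=[0, 1, 0, 0], msg_vec=[0, 1, 0, 0]; VV[0]=max(VV[0],msg_vec) then VV[0][0]++ -> VV[0]=[1, 1, 0, 0]
Event 2: LOCAL 1: VV[1][1]++ -> VV[1]=[0, 2, 0, 0]
Event 3: LOCAL 0: VV[0][0]++ -> VV[0]=[2, 1, 0, 0]
Event 4: SEND 2->1: VV[2][2]++ -> VV[2]=[0, 0, 1, 0], msg_vec=[0, 0, 1, 0]; VV[1]=max(VV[1],msg_vec) then VV[1][1]++ -> VV[1]=[0, 3, 1, 0]
Event 5: SEND 2->0: VV[2][2]++ -> VV[2]=[0, 0, 2, 0], msg_vec=[0, 0, 2, 0]; VV[0]=max(VV[0],msg_vec) then VV[0][0]++ -> VV[0]=[3, 1, 2, 0]
Event 6: SEND 3->1: VV[3][3]++ -> VV[3]=[0, 0, 0, 1], msg_vec=[0, 0, 0, 1]; VV[1]=max(VV[1],msg_vec) then VV[1][1]++ -> VV[1]=[0, 4, 1, 1]
Event 7: SEND 1->3: VV[1][1]++ -> VV[1]=[0, 5, 1, 1], msg_vec=[0, 5, 1, 1]; VV[3]=max(VV[3],msg_vec) then VV[3][3]++ -> VV[3]=[0, 5, 1, 2]
Event 8: LOCAL 2: VV[2][2]++ -> VV[2]=[0, 0, 3, 0]
Event 9: LOCAL 1: VV[1][1]++ -> VV[1]=[0, 6, 1, 1]
Event 10: SEND 0->3: VV[0][0]++ -> VV[0]=[4, 1, 2, 0], msg_vec=[4, 1, 2, 0]; VV[3]=max(VV[3],msg_vec) then VV[3][3]++ -> VV[3]=[4, 5, 2, 3]
Event 2 stamp: [0, 2, 0, 0]
Event 3 stamp: [2, 1, 0, 0]
[0, 2, 0, 0] <= [2, 1, 0, 0]? False. Equal? False. Happens-before: False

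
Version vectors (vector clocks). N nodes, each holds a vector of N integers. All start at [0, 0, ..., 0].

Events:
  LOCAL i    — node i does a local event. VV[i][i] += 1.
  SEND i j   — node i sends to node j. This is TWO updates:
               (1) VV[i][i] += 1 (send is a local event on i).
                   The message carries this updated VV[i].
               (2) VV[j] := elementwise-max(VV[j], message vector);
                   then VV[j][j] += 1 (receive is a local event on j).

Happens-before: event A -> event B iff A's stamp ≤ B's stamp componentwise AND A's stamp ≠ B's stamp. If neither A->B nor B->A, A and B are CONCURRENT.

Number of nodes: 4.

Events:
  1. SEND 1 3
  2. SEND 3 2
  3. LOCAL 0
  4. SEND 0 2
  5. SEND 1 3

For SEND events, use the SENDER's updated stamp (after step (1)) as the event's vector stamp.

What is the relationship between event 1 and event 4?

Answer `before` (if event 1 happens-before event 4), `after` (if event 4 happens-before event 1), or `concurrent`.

Answer: concurrent

Derivation:
Initial: VV[0]=[0, 0, 0, 0]
Initial: VV[1]=[0, 0, 0, 0]
Initial: VV[2]=[0, 0, 0, 0]
Initial: VV[3]=[0, 0, 0, 0]
Event 1: SEND 1->3: VV[1][1]++ -> VV[1]=[0, 1, 0, 0], msg_vec=[0, 1, 0, 0]; VV[3]=max(VV[3],msg_vec) then VV[3][3]++ -> VV[3]=[0, 1, 0, 1]
Event 2: SEND 3->2: VV[3][3]++ -> VV[3]=[0, 1, 0, 2], msg_vec=[0, 1, 0, 2]; VV[2]=max(VV[2],msg_vec) then VV[2][2]++ -> VV[2]=[0, 1, 1, 2]
Event 3: LOCAL 0: VV[0][0]++ -> VV[0]=[1, 0, 0, 0]
Event 4: SEND 0->2: VV[0][0]++ -> VV[0]=[2, 0, 0, 0], msg_vec=[2, 0, 0, 0]; VV[2]=max(VV[2],msg_vec) then VV[2][2]++ -> VV[2]=[2, 1, 2, 2]
Event 5: SEND 1->3: VV[1][1]++ -> VV[1]=[0, 2, 0, 0], msg_vec=[0, 2, 0, 0]; VV[3]=max(VV[3],msg_vec) then VV[3][3]++ -> VV[3]=[0, 2, 0, 3]
Event 1 stamp: [0, 1, 0, 0]
Event 4 stamp: [2, 0, 0, 0]
[0, 1, 0, 0] <= [2, 0, 0, 0]? False
[2, 0, 0, 0] <= [0, 1, 0, 0]? False
Relation: concurrent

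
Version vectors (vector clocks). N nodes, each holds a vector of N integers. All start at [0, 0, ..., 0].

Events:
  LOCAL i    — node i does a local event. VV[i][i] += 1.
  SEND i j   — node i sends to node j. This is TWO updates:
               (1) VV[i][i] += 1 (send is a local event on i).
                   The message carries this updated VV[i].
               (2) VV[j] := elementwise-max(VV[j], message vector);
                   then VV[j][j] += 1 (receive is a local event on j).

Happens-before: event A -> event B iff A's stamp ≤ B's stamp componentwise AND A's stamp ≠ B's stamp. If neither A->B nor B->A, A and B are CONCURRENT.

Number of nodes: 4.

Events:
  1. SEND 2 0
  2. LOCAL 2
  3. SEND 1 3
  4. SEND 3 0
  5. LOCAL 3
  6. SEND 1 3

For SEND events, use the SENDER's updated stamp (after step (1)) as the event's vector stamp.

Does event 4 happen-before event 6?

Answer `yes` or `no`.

Initial: VV[0]=[0, 0, 0, 0]
Initial: VV[1]=[0, 0, 0, 0]
Initial: VV[2]=[0, 0, 0, 0]
Initial: VV[3]=[0, 0, 0, 0]
Event 1: SEND 2->0: VV[2][2]++ -> VV[2]=[0, 0, 1, 0], msg_vec=[0, 0, 1, 0]; VV[0]=max(VV[0],msg_vec) then VV[0][0]++ -> VV[0]=[1, 0, 1, 0]
Event 2: LOCAL 2: VV[2][2]++ -> VV[2]=[0, 0, 2, 0]
Event 3: SEND 1->3: VV[1][1]++ -> VV[1]=[0, 1, 0, 0], msg_vec=[0, 1, 0, 0]; VV[3]=max(VV[3],msg_vec) then VV[3][3]++ -> VV[3]=[0, 1, 0, 1]
Event 4: SEND 3->0: VV[3][3]++ -> VV[3]=[0, 1, 0, 2], msg_vec=[0, 1, 0, 2]; VV[0]=max(VV[0],msg_vec) then VV[0][0]++ -> VV[0]=[2, 1, 1, 2]
Event 5: LOCAL 3: VV[3][3]++ -> VV[3]=[0, 1, 0, 3]
Event 6: SEND 1->3: VV[1][1]++ -> VV[1]=[0, 2, 0, 0], msg_vec=[0, 2, 0, 0]; VV[3]=max(VV[3],msg_vec) then VV[3][3]++ -> VV[3]=[0, 2, 0, 4]
Event 4 stamp: [0, 1, 0, 2]
Event 6 stamp: [0, 2, 0, 0]
[0, 1, 0, 2] <= [0, 2, 0, 0]? False. Equal? False. Happens-before: False

Answer: no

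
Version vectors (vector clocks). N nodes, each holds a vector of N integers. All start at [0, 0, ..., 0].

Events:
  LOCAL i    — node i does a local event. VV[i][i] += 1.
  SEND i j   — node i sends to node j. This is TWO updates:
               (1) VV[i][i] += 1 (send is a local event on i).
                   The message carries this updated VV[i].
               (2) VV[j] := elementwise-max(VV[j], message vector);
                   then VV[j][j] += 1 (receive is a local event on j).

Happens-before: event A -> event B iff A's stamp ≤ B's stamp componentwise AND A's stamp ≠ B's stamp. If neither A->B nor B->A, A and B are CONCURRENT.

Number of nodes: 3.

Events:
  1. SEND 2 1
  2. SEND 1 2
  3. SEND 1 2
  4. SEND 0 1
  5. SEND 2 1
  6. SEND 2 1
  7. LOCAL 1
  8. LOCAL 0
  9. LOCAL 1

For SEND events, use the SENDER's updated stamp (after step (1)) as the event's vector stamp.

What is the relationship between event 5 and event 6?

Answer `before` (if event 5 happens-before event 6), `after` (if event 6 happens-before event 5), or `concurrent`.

Answer: before

Derivation:
Initial: VV[0]=[0, 0, 0]
Initial: VV[1]=[0, 0, 0]
Initial: VV[2]=[0, 0, 0]
Event 1: SEND 2->1: VV[2][2]++ -> VV[2]=[0, 0, 1], msg_vec=[0, 0, 1]; VV[1]=max(VV[1],msg_vec) then VV[1][1]++ -> VV[1]=[0, 1, 1]
Event 2: SEND 1->2: VV[1][1]++ -> VV[1]=[0, 2, 1], msg_vec=[0, 2, 1]; VV[2]=max(VV[2],msg_vec) then VV[2][2]++ -> VV[2]=[0, 2, 2]
Event 3: SEND 1->2: VV[1][1]++ -> VV[1]=[0, 3, 1], msg_vec=[0, 3, 1]; VV[2]=max(VV[2],msg_vec) then VV[2][2]++ -> VV[2]=[0, 3, 3]
Event 4: SEND 0->1: VV[0][0]++ -> VV[0]=[1, 0, 0], msg_vec=[1, 0, 0]; VV[1]=max(VV[1],msg_vec) then VV[1][1]++ -> VV[1]=[1, 4, 1]
Event 5: SEND 2->1: VV[2][2]++ -> VV[2]=[0, 3, 4], msg_vec=[0, 3, 4]; VV[1]=max(VV[1],msg_vec) then VV[1][1]++ -> VV[1]=[1, 5, 4]
Event 6: SEND 2->1: VV[2][2]++ -> VV[2]=[0, 3, 5], msg_vec=[0, 3, 5]; VV[1]=max(VV[1],msg_vec) then VV[1][1]++ -> VV[1]=[1, 6, 5]
Event 7: LOCAL 1: VV[1][1]++ -> VV[1]=[1, 7, 5]
Event 8: LOCAL 0: VV[0][0]++ -> VV[0]=[2, 0, 0]
Event 9: LOCAL 1: VV[1][1]++ -> VV[1]=[1, 8, 5]
Event 5 stamp: [0, 3, 4]
Event 6 stamp: [0, 3, 5]
[0, 3, 4] <= [0, 3, 5]? True
[0, 3, 5] <= [0, 3, 4]? False
Relation: before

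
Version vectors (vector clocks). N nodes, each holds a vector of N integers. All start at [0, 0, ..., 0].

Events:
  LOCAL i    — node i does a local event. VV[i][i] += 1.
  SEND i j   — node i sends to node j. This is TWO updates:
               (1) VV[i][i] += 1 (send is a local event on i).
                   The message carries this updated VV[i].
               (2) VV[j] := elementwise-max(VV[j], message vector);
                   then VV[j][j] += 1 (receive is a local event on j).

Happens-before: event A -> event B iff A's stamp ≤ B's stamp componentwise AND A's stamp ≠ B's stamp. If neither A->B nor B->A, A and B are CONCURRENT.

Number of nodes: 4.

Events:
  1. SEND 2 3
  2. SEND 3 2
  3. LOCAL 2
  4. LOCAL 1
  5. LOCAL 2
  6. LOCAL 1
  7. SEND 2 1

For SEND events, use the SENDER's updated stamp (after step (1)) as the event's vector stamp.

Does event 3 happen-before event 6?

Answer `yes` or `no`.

Answer: no

Derivation:
Initial: VV[0]=[0, 0, 0, 0]
Initial: VV[1]=[0, 0, 0, 0]
Initial: VV[2]=[0, 0, 0, 0]
Initial: VV[3]=[0, 0, 0, 0]
Event 1: SEND 2->3: VV[2][2]++ -> VV[2]=[0, 0, 1, 0], msg_vec=[0, 0, 1, 0]; VV[3]=max(VV[3],msg_vec) then VV[3][3]++ -> VV[3]=[0, 0, 1, 1]
Event 2: SEND 3->2: VV[3][3]++ -> VV[3]=[0, 0, 1, 2], msg_vec=[0, 0, 1, 2]; VV[2]=max(VV[2],msg_vec) then VV[2][2]++ -> VV[2]=[0, 0, 2, 2]
Event 3: LOCAL 2: VV[2][2]++ -> VV[2]=[0, 0, 3, 2]
Event 4: LOCAL 1: VV[1][1]++ -> VV[1]=[0, 1, 0, 0]
Event 5: LOCAL 2: VV[2][2]++ -> VV[2]=[0, 0, 4, 2]
Event 6: LOCAL 1: VV[1][1]++ -> VV[1]=[0, 2, 0, 0]
Event 7: SEND 2->1: VV[2][2]++ -> VV[2]=[0, 0, 5, 2], msg_vec=[0, 0, 5, 2]; VV[1]=max(VV[1],msg_vec) then VV[1][1]++ -> VV[1]=[0, 3, 5, 2]
Event 3 stamp: [0, 0, 3, 2]
Event 6 stamp: [0, 2, 0, 0]
[0, 0, 3, 2] <= [0, 2, 0, 0]? False. Equal? False. Happens-before: False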